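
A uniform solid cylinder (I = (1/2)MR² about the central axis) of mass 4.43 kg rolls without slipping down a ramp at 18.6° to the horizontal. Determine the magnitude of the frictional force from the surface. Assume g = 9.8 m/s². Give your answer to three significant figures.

Here I = (1/2)MR², so the shape factor k = I/(MR²) = 0.5.
Newton's second law down the slope: Mg sinθ − f = Ma. The torque equation fR = Iα (with α = a/R) gives f = kMa.
Combining, a = g sinθ/(1+k) and f = kMa = kMg sinθ/(1+k).
f = 0.5 × 4.43 × 9.8 × sin18.6° / 1.5 ≈ 4.62 N.

f ≈ 4.62 N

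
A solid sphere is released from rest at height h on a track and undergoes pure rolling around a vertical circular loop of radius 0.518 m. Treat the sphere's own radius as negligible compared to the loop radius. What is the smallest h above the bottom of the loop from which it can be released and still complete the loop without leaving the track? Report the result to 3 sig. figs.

Here I = (2/5)MR², so the shape factor k = I/(MR²) = 0.4.
At the top, contact is just lost when gravity alone supplies the centripetal force: Mg = Mv_top²/r, i.e. v_top² = gr.
With ω = v/R, the kinetic energy at speed v is ½(1+k)Mv² = (7/10)Mv².
Energy conservation from release (height h) to the top (height 2r): Mgh = Mg(2r) + (7/10)M·gr.
Thus h_min = 2r + (1+k)r/2 = r(2 + 1.4/2) = 0.518 × 2.7 ≈ 1.40 m.

h_min ≈ 1.40 m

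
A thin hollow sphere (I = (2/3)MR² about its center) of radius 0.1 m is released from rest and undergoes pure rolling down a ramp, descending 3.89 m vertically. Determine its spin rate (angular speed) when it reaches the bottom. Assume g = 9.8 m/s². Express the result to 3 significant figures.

Here I = (2/3)MR², so the shape factor k = I/(MR²) = 2/3.
Since it rolls without slipping, ω = v/R and KE = ½Mv² + ½Iω² = ½(1+k)Mv² = (5/6)Mv².
Energy conservation Mgh = ½(1+k)Mv² gives v = √(2gh/(1+k)) = √(2 × 9.8 × 3.89 / 1.667) = 6.764 m/s.
Then ω = v/R = 6.764 / 0.1 ≈ 67.6 rad/s.

ω ≈ 67.6 rad/s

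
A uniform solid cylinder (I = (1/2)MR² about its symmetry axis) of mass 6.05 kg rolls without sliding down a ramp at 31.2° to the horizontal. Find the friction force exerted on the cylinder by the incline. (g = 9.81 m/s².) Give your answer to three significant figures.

f ≈ 10.2 N

Here I = (1/2)MR², so the shape factor k = I/(MR²) = 0.5.
Translational: Mg sinθ − f = Ma. Rotational about the CM: fR = Iα = kMRa, so f = kMa.
Combining, a = g sinθ/(1+k) and f = kMa = kMg sinθ/(1+k).
f = 0.5 × 6.05 × 9.81 × sin31.2° / 1.5 ≈ 10.2 N.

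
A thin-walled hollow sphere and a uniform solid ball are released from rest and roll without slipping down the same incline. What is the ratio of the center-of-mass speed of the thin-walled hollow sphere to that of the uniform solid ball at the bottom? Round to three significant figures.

Each satisfies Mgh = ½(1+k)Mv² with k = I/(MR²), so v ∝ 1/√(1+k).
For the thin-walled hollow sphere k = 2/3; for the uniform solid ball k = 0.4.
v₁/v₂ = √((1+k₂)/(1+k₁)) = √(1.4/1.667) ≈ 0.917.

v_ratio ≈ 0.917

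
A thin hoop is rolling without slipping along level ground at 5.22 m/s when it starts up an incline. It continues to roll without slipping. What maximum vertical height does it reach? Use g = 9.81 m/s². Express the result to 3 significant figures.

For this body I = MR², i.e. k = I/(MR²) = 1.
Since it rolls without slipping, ω = v/R and KE = ½Mv² + ½Iω² = ½(1+k)Mv² = Mv².
At the top the kinetic energy is zero, so Mv₀² = Mgh.
Thus h = (1+k)v₀²/(2g) = 2 × 5.22² / (2 × 9.81) ≈ 2.78 m.

h ≈ 2.78 m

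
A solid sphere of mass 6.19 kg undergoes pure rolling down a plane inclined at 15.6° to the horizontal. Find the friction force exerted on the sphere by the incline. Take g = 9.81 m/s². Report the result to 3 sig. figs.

With I = (2/5)MR², the ratio k = I/(MR²) is 0.4.
Along the incline Mg sinθ − f = Ma, and torque about the center fR = Iα = kMR²(a/R) gives f = kMa.
Combining, a = g sinθ/(1+k) and f = kMa = kMg sinθ/(1+k).
f = 0.4 × 6.19 × 9.81 × sin15.6° / 1.4 ≈ 4.67 N.

f ≈ 4.67 N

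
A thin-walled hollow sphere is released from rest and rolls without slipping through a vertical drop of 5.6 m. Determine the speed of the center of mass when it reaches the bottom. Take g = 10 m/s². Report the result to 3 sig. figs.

v ≈ 8.20 m/s

With I = (2/3)MR², the ratio k = I/(MR²) is 2/3.
Since it rolls without slipping, ω = v/R and KE = ½Mv² + ½Iω² = ½(1+k)Mv² = (5/6)Mv².
Setting Mgh = (5/6)Mv² gives v = √(2gh/(1+k)) = √(2·10·5.6/1.667) ≈ 8.20 m/s.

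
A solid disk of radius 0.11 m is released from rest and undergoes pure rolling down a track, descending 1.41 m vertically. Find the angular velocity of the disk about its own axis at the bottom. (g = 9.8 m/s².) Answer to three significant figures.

With I = (1/2)MR², the ratio k = I/(MR²) is 0.5.
Rolling without slipping gives ω = v/R, so the total kinetic energy is ½Mv² + ½Iω² = ½(1+k)Mv² = (3/4)Mv².
Energy conservation Mgh = ½(1+k)Mv² gives v = √(2gh/(1+k)) = √(2 × 9.8 × 1.41 / 1.5) = 4.292 m/s.
Then ω = v/R = 4.292 / 0.11 ≈ 39.0 rad/s.

ω ≈ 39.0 rad/s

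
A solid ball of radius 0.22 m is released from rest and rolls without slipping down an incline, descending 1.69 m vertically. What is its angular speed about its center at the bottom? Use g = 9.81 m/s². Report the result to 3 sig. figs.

ω ≈ 22.1 rad/s

Here I = (2/5)MR², so the shape factor k = I/(MR²) = 0.4.
Since it rolls without slipping, ω = v/R and KE = ½Mv² + ½Iω² = ½(1+k)Mv² = (7/10)Mv².
Energy conservation Mgh = ½(1+k)Mv² gives v = √(2gh/(1+k)) = √(2 × 9.81 × 1.69 / 1.4) = 4.867 m/s.
The angular speed follows from ω = v/R = 4.867/0.22 ≈ 22.1 rad/s.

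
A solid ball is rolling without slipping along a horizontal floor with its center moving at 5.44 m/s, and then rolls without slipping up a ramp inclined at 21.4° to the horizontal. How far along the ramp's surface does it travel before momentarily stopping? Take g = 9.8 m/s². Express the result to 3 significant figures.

d ≈ 5.79 m

The moment of inertia is (2/5)MR², giving k ≡ I/(MR²) = 0.4.
Rolling without slipping gives ω = v/R, so the total kinetic energy is ½Mv² + ½Iω² = ½(1+k)Mv² = (7/10)Mv².
Setting this equal to Mgh gives the vertical rise h = (1+k)v₀²/(2g) = 1.4×5.44²/(2×9.8) = 2.114 m.
The distance along the slope is d = h/sinθ = 2.114/sin21.4° ≈ 5.79 m.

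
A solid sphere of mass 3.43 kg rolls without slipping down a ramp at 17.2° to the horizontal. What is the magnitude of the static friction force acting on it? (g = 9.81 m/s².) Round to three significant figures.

The moment of inertia is (2/5)MR², giving k ≡ I/(MR²) = 0.4.
Along the incline Mg sinθ − f = Ma, and torque about the center fR = Iα = kMR²(a/R) gives f = kMa.
Combining, a = g sinθ/(1+k) and f = kMa = kMg sinθ/(1+k).
f = 0.4 × 3.43 × 9.81 × sin17.2° / 1.4 ≈ 2.84 N.

f ≈ 2.84 N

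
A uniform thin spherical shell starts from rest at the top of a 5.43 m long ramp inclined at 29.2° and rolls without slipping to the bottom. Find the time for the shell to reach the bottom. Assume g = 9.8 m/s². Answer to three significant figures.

Here I = (2/3)MR², so the shape factor k = I/(MR²) = 2/3.
Along the incline Mg sinθ − f = Ma, and torque about the center fR = Iα = kMR²(a/R) gives f = kMa.
Hence a = g sinθ/(1+k) = 9.8×sin29.2°/1.667 = 2.869 m/s².
Starting from rest, L = ½at², so t = √(2L/a) = √(2×5.43/2.869) ≈ 1.95 s.

t ≈ 1.95 s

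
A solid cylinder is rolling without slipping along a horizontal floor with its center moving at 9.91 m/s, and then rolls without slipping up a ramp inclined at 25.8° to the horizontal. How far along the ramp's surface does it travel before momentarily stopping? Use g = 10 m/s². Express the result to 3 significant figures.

The moment of inertia is (1/2)MR², giving k ≡ I/(MR²) = 0.5.
Since it rolls without slipping, ω = v/R and KE = ½Mv² + ½Iω² = ½(1+k)Mv² = (3/4)Mv².
Setting this equal to Mgh gives the vertical rise h = (1+k)v₀²/(2g) = 1.5×9.91²/(2×10) = 7.366 m.
Along the incline, d = h/sinθ = 7.366/sin25.8° ≈ 16.9 m.

d ≈ 16.9 m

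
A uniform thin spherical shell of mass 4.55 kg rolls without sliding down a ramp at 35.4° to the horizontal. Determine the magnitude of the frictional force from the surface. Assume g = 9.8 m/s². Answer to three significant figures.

The moment of inertia is (2/3)MR², giving k ≡ I/(MR²) = 2/3.
Along the incline Mg sinθ − f = Ma, and torque about the center fR = Iα = kMR²(a/R) gives f = kMa.
Combining, a = g sinθ/(1+k) and f = kMa = kMg sinθ/(1+k).
f = (2/3) × 4.55 × 9.8 × sin35.4° / 1.667 ≈ 10.3 N.

f ≈ 10.3 N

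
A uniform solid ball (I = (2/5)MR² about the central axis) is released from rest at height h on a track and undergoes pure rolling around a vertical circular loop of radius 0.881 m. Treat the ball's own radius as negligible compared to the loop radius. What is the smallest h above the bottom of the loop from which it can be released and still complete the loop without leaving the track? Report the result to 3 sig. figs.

h_min ≈ 2.38 m

Here I = (2/5)MR², so the shape factor k = I/(MR²) = 0.4.
At the top, contact is just lost when gravity alone supplies the centripetal force: Mg = Mv_top²/r, i.e. v_top² = gr.
With ω = v/R, the kinetic energy at speed v is ½(1+k)Mv² = (7/10)Mv².
Energy conservation from release (height h) to the top (height 2r): Mgh = Mg(2r) + (7/10)M·gr.
Thus h_min = 2r + (1+k)r/2 = r(2 + 1.4/2) = 0.881 × 2.7 ≈ 2.38 m.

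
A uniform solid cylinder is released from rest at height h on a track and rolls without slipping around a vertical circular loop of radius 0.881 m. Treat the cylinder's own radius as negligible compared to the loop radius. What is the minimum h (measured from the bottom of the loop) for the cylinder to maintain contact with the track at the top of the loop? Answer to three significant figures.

With I = (1/2)MR², the ratio k = I/(MR²) is 0.5.
At the top of the loop, the minimum-contact condition is Mg = Mv_top²/r, so v_top² = gr.
With ω = v/R, the kinetic energy at speed v is ½(1+k)Mv² = (3/4)Mv².
Energy conservation from release (height h) to the top (height 2r): Mgh = Mg(2r) + (3/4)M·gr.
Thus h_min = 2r + (1+k)r/2 = r(2 + 1.5/2) = 0.881 × 2.75 ≈ 2.42 m.

h_min ≈ 2.42 m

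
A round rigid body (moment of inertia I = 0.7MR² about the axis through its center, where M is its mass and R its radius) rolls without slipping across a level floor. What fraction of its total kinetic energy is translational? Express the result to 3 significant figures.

The moment of inertia is 0.7MR², giving k ≡ I/(MR²) = 0.7.
Since ω = v/R, the translational part is ½Mv² and the rotational part is ½I(v/R)² = ½kMv²; the total is ½(1+k)Mv².
The translational fraction is therefore 1/(1+k) = 1/1.7 ≈ 0.588.

fraction ≈ 0.588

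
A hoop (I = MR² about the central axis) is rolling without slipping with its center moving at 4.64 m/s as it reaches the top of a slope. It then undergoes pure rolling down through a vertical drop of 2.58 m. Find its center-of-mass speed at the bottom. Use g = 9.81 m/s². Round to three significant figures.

v ≈ 6.84 m/s

The moment of inertia is MR², giving k ≡ I/(MR²) = 1.
Since it rolls without slipping, ω = v/R and KE = ½Mv² + ½Iω² = ½(1+k)Mv² = Mv².
Energy conservation: Mv₀² + Mgh = Mv², so v² = v₀² + 2gh/(1+k).
v = √(4.64² + 2×9.81×2.58/2) = √46.84 ≈ 6.84 m/s.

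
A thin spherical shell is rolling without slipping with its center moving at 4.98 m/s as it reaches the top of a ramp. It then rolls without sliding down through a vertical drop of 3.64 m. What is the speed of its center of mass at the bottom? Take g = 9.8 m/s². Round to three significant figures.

v ≈ 8.22 m/s

The moment of inertia is (2/3)MR², giving k ≡ I/(MR²) = 2/3.
The rolling condition ω = v/R makes the rotational term ½I(v/R)² = ½kMv², so KE_total = ½(1+k)Mv² = (5/6)Mv².
Conserving energy between top and bottom: (5/6)Mv² = (5/6)Mv₀² + Mgh, hence v² = v₀² + 2gh/(1+k).
v = √(4.98² + 2×9.8×3.64/1.667) = √67.61 ≈ 8.22 m/s.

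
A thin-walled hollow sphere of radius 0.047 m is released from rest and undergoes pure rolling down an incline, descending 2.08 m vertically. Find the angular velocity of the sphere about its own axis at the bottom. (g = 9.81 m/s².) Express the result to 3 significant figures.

ω ≈ 105 rad/s

Here I = (2/3)MR², so the shape factor k = I/(MR²) = 2/3.
Since it rolls without slipping, ω = v/R and KE = ½Mv² + ½Iω² = ½(1+k)Mv² = (5/6)Mv².
Energy conservation Mgh = ½(1+k)Mv² gives v = √(2gh/(1+k)) = √(2 × 9.81 × 2.08 / 1.667) = 4.948 m/s.
Then ω = v/R = 4.948 / 0.047 ≈ 105 rad/s.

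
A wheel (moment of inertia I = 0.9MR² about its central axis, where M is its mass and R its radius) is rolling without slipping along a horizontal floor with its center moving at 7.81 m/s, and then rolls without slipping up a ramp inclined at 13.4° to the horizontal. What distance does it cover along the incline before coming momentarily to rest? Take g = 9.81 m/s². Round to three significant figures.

d ≈ 25.5 m

For this body I = 0.9MR², i.e. k = I/(MR²) = 0.9.
Since it rolls without slipping, ω = v/R and KE = ½Mv² + ½Iω² = ½(1+k)Mv² = (19/20)Mv².
Setting this equal to Mgh gives the vertical rise h = (1+k)v₀²/(2g) = 1.9×7.81²/(2×9.81) = 5.907 m.
Along the incline, d = h/sinθ = 5.907/sin13.4° ≈ 25.5 m.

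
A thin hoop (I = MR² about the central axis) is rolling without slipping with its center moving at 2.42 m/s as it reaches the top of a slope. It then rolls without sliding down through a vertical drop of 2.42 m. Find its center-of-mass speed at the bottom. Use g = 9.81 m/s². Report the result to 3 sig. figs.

v ≈ 5.44 m/s

The moment of inertia is MR², giving k ≡ I/(MR²) = 1.
Pure rolling means v = ωR; then KE = ½Mv² + ½I(v/R)² = ½(1+k)Mv² = Mv².
Energy conservation: Mv₀² + Mgh = Mv², so v² = v₀² + 2gh/(1+k).
v = √(2.42² + 2×9.81×2.42/2) = √29.6 ≈ 5.44 m/s.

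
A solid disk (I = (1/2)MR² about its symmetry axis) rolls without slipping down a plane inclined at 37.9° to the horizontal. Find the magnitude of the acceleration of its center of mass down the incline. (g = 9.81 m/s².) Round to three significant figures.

For this body I = (1/2)MR², i.e. k = I/(MR²) = 0.5.
Translational: Mg sinθ − f = Ma. Rotational about the CM: fR = Iα = kMRa, so f = kMa.
Eliminating f: Mg sinθ = (1+k)Ma, so a = g sinθ/(1+k) = 9.81 × sin37.9° / 1.5 ≈ 4.02 m/s².

a ≈ 4.02 m/s²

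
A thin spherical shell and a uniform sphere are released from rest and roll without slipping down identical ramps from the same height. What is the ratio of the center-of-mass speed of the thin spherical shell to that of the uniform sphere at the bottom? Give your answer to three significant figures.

Each satisfies Mgh = ½(1+k)Mv² with k = I/(MR²), so v ∝ 1/√(1+k).
For the thin spherical shell k = 2/3; for the uniform sphere k = 0.4.
v₁/v₂ = √((1+k₂)/(1+k₁)) = √(1.4/1.667) ≈ 0.917.

v_ratio ≈ 0.917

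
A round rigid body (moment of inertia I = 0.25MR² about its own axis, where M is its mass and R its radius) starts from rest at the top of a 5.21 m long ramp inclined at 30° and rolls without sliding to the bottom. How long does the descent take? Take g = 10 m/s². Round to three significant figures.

Here I = 0.25MR², so the shape factor k = I/(MR²) = 0.25.
Translational: Mg sinθ − f = Ma. Rotational about the CM: fR = Iα = kMRa, so f = kMa.
Hence a = g sinθ/(1+k) = 10×sin30°/1.25 = 4 m/s².
Starting from rest, L = ½at², so t = √(2L/a) = √(2×5.21/4) ≈ 1.61 s.

t ≈ 1.61 s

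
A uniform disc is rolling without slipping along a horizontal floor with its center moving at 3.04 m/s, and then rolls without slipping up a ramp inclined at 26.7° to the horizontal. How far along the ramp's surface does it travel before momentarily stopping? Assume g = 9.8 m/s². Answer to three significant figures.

d ≈ 1.57 m

The moment of inertia is (1/2)MR², giving k ≡ I/(MR²) = 0.5.
Rolling without slipping gives ω = v/R, so the total kinetic energy is ½Mv² + ½Iω² = ½(1+k)Mv² = (3/4)Mv².
Setting this equal to Mgh gives the vertical rise h = (1+k)v₀²/(2g) = 1.5×3.04²/(2×9.8) = 0.7073 m.
Along the incline, d = h/sinθ = 0.7073/sin26.7° ≈ 1.57 m.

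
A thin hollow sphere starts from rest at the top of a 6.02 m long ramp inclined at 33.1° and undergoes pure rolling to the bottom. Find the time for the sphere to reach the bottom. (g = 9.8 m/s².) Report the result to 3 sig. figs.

t ≈ 1.94 s

Here I = (2/3)MR², so the shape factor k = I/(MR²) = 2/3.
Newton's second law down the slope: Mg sinθ − f = Ma. The torque equation fR = Iα (with α = a/R) gives f = kMa.
Hence a = g sinθ/(1+k) = 9.8×sin33.1°/1.667 = 3.211 m/s².
With constant a from rest, t = √(2L/a) = √(2·6.02/3.211) ≈ 1.94 s.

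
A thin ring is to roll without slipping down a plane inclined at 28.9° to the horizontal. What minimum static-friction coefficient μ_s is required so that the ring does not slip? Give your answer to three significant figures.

μ_min ≈ 0.276

For this body I = MR², i.e. k = I/(MR²) = 1.
Along the incline Mg sinθ − f = Ma, and torque about the center fR = Iα = kMR²(a/R) gives f = kMa.
These give a = g sinθ/(1+k) and the required friction f = kMg sinθ/(1+k).
The normal force is N = Mg cosθ, so μ_min = f/N = k tanθ/(1+k).
μ_min = 1 × tan28.9° / 2 ≈ 0.276.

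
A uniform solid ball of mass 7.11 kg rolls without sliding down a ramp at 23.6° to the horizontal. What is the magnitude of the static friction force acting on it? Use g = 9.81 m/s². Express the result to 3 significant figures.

The moment of inertia is (2/5)MR², giving k ≡ I/(MR²) = 0.4.
Newton's second law down the slope: Mg sinθ − f = Ma. The torque equation fR = Iα (with α = a/R) gives f = kMa.
Combining, a = g sinθ/(1+k) and f = kMa = kMg sinθ/(1+k).
f = 0.4 × 7.11 × 9.81 × sin23.6° / 1.4 ≈ 7.98 N.

f ≈ 7.98 N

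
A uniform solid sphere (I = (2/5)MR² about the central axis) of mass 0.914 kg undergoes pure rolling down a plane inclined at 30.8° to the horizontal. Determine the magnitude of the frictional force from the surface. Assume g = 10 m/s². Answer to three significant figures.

Here I = (2/5)MR², so the shape factor k = I/(MR²) = 0.4.
Newton's second law down the slope: Mg sinθ − f = Ma. The torque equation fR = Iα (with α = a/R) gives f = kMa.
Combining, a = g sinθ/(1+k) and f = kMa = kMg sinθ/(1+k).
f = 0.4 × 0.914 × 10 × sin30.8° / 1.4 ≈ 1.34 N.

f ≈ 1.34 N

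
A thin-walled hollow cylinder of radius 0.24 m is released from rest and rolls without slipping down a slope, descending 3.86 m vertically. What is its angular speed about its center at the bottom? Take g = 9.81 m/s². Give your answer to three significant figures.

ω ≈ 25.6 rad/s

Here I = MR², so the shape factor k = I/(MR²) = 1.
Since it rolls without slipping, ω = v/R and KE = ½Mv² + ½Iω² = ½(1+k)Mv² = Mv².
Energy conservation Mgh = ½(1+k)Mv² gives v = √(2gh/(1+k)) = √(2 × 9.81 × 3.86 / 2) = 6.154 m/s.
The angular speed follows from ω = v/R = 6.154/0.24 ≈ 25.6 rad/s.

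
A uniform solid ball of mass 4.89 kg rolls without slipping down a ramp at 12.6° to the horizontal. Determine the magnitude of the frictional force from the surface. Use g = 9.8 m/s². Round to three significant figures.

f ≈ 2.99 N

Here I = (2/5)MR², so the shape factor k = I/(MR²) = 0.4.
Newton's second law down the slope: Mg sinθ − f = Ma. The torque equation fR = Iα (with α = a/R) gives f = kMa.
Combining, a = g sinθ/(1+k) and f = kMa = kMg sinθ/(1+k).
f = 0.4 × 4.89 × 9.8 × sin12.6° / 1.4 ≈ 2.99 N.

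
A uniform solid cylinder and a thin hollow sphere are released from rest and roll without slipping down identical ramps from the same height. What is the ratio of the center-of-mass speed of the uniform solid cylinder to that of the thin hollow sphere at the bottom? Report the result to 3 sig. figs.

v_ratio ≈ 1.05

Each satisfies Mgh = ½(1+k)Mv² with k = I/(MR²), so v ∝ 1/√(1+k).
For the uniform solid cylinder k = 0.5; for the thin hollow sphere k = 2/3.
v₁/v₂ = √((1+k₂)/(1+k₁)) = √(1.667/1.5) ≈ 1.05.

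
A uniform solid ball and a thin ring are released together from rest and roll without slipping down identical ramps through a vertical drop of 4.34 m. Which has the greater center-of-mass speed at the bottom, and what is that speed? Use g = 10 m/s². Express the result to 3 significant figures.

the uniform solid ball, at v ≈ 7.87 m/s

For rolling without slipping, Mgh = ½(1+k)Mv² where k = I/(MR²), so v = √(2gh/(1+k)).
Uniform solid ball: k = 0.4, giving v = √(2×10×4.34/1.4) = 7.874 m/s.
Thin ring: k = 1, giving v = √(2×10×4.34/2) = 6.588 m/s.
The smaller k wins: the uniform solid ball, at ≈ 7.87 m/s.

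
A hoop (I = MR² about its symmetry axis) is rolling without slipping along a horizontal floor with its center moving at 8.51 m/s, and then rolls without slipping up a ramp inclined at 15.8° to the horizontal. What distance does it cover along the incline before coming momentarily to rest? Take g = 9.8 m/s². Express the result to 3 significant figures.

d ≈ 27.1 m

With I = MR², the ratio k = I/(MR²) is 1.
Rolling without slipping gives ω = v/R, so the total kinetic energy is ½Mv² + ½Iω² = ½(1+k)Mv² = Mv².
Setting this equal to Mgh gives the vertical rise h = (1+k)v₀²/(2g) = 2×8.51²/(2×9.8) = 7.39 m.
The distance along the slope is d = h/sinθ = 7.39/sin15.8° ≈ 27.1 m.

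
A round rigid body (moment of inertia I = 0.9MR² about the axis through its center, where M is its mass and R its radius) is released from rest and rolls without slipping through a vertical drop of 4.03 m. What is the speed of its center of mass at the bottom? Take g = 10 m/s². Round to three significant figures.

v ≈ 6.51 m/s

With I = 0.9MR², the ratio k = I/(MR²) is 0.9.
The rolling condition ω = v/R makes the rotational term ½I(v/R)² = ½kMv², so KE_total = ½(1+k)Mv² = (19/20)Mv².
Energy conservation: Mgh = (19/20)Mv², so v = √(2gh/(1+k)) = √(2 × 10 × 4.03 / 1.9) ≈ 6.51 m/s.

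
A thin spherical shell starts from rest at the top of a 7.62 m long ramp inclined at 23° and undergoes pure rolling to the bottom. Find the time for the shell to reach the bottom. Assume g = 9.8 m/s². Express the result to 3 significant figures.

The moment of inertia is (2/3)MR², giving k ≡ I/(MR²) = 2/3.
Along the incline Mg sinθ − f = Ma, and torque about the center fR = Iα = kMR²(a/R) gives f = kMa.
Hence a = g sinθ/(1+k) = 9.8×sin23°/1.667 = 2.297 m/s².
Starting from rest, L = ½at², so t = √(2L/a) = √(2×7.62/2.297) ≈ 2.58 s.

t ≈ 2.58 s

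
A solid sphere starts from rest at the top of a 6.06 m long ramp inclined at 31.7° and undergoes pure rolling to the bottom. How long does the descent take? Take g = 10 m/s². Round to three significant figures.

With I = (2/5)MR², the ratio k = I/(MR²) is 0.4.
Along the incline Mg sinθ − f = Ma, and torque about the center fR = Iα = kMR²(a/R) gives f = kMa.
Hence a = g sinθ/(1+k) = 10×sin31.7°/1.4 = 3.753 m/s².
With constant a from rest, t = √(2L/a) = √(2·6.06/3.753) ≈ 1.80 s.

t ≈ 1.80 s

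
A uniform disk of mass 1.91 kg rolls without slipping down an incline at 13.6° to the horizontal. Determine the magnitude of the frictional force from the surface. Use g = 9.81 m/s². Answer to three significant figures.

f ≈ 1.47 N

With I = (1/2)MR², the ratio k = I/(MR²) is 0.5.
Newton's second law down the slope: Mg sinθ − f = Ma. The torque equation fR = Iα (with α = a/R) gives f = kMa.
Combining, a = g sinθ/(1+k) and f = kMa = kMg sinθ/(1+k).
f = 0.5 × 1.91 × 9.81 × sin13.6° / 1.5 ≈ 1.47 N.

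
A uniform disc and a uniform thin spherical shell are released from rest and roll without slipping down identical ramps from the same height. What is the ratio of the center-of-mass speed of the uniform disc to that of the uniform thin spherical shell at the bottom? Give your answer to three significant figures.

Each satisfies Mgh = ½(1+k)Mv² with k = I/(MR²), so v ∝ 1/√(1+k).
For the uniform disc k = 0.5; for the uniform thin spherical shell k = 2/3.
v₁/v₂ = √((1+k₂)/(1+k₁)) = √(1.667/1.5) ≈ 1.05.

v_ratio ≈ 1.05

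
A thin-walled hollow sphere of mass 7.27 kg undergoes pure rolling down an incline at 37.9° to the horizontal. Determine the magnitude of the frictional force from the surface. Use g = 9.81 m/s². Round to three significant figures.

f ≈ 17.5 N

Here I = (2/3)MR², so the shape factor k = I/(MR²) = 2/3.
Along the incline Mg sinθ − f = Ma, and torque about the center fR = Iα = kMR²(a/R) gives f = kMa.
Combining, a = g sinθ/(1+k) and f = kMa = kMg sinθ/(1+k).
f = (2/3) × 7.27 × 9.81 × sin37.9° / 1.667 ≈ 17.5 N.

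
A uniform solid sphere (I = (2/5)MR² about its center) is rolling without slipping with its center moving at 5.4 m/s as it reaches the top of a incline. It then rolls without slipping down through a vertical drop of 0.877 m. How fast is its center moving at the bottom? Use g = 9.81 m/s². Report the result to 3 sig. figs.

v ≈ 6.44 m/s

Here I = (2/5)MR², so the shape factor k = I/(MR²) = 0.4.
Since it rolls without slipping, ω = v/R and KE = ½Mv² + ½Iω² = ½(1+k)Mv² = (7/10)Mv².
Conserving energy between top and bottom: (7/10)Mv² = (7/10)Mv₀² + Mgh, hence v² = v₀² + 2gh/(1+k).
v = √(5.4² + 2×9.81×0.877/1.4) = √41.45 ≈ 6.44 m/s.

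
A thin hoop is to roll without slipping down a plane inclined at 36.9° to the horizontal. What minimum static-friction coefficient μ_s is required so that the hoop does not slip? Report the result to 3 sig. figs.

μ_min ≈ 0.375

With I = MR², the ratio k = I/(MR²) is 1.
Along the incline Mg sinθ − f = Ma, and torque about the center fR = Iα = kMR²(a/R) gives f = kMa.
These give a = g sinθ/(1+k) and the required friction f = kMg sinθ/(1+k).
The normal force is N = Mg cosθ, so μ_min = f/N = k tanθ/(1+k).
μ_min = 1 × tan36.9° / 2 ≈ 0.375.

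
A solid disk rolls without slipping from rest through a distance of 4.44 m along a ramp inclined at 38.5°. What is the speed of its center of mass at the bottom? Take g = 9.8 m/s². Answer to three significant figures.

v ≈ 6.01 m/s

Here I = (1/2)MR², so the shape factor k = I/(MR²) = 0.5.
The rolling condition ω = v/R makes the rotational term ½I(v/R)² = ½kMv², so KE_total = ½(1+k)Mv² = (3/4)Mv².
The vertical drop is h = L sinθ = 4.44 × sin38.5° = 2.764 m.
Energy conservation: Mgh = (3/4)Mv², so v = √(2gh/(1+k)) = √(2 × 9.8 × 2.764 / 1.5) ≈ 6.01 m/s.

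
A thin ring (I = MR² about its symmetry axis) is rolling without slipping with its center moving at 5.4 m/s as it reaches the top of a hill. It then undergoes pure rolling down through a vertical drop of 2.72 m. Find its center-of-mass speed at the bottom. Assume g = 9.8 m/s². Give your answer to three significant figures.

With I = MR², the ratio k = I/(MR²) is 1.
Rolling without slipping gives ω = v/R, so the total kinetic energy is ½Mv² + ½Iω² = ½(1+k)Mv² = Mv².
Conserving energy between top and bottom: Mv² = Mv₀² + Mgh, hence v² = v₀² + 2gh/(1+k).
v = √(5.4² + 2×9.8×2.72/2) = √55.82 ≈ 7.47 m/s.

v ≈ 7.47 m/s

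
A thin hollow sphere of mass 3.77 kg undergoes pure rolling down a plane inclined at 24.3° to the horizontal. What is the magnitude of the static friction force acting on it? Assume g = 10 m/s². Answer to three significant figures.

With I = (2/3)MR², the ratio k = I/(MR²) is 2/3.
Translational: Mg sinθ − f = Ma. Rotational about the CM: fR = Iα = kMRa, so f = kMa.
Combining, a = g sinθ/(1+k) and f = kMa = kMg sinθ/(1+k).
f = (2/3) × 3.77 × 10 × sin24.3° / 1.667 ≈ 6.21 N.

f ≈ 6.21 N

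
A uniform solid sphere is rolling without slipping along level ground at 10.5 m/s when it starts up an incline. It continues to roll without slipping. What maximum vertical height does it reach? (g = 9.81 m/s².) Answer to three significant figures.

Here I = (2/5)MR², so the shape factor k = I/(MR²) = 0.4.
The rolling condition ω = v/R makes the rotational term ½I(v/R)² = ½kMv², so KE_total = ½(1+k)Mv² = (7/10)Mv².
All of this converts to potential energy at the highest point: (7/10)Mv₀² = Mgh.
Thus h = (1+k)v₀²/(2g) = 1.4 × 10.5² / (2 × 9.81) ≈ 7.87 m.

h ≈ 7.87 m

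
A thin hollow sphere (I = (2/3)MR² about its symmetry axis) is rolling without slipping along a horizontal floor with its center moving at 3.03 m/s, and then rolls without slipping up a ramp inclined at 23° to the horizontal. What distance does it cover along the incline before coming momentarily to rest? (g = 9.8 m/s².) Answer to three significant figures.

For this body I = (2/3)MR², i.e. k = I/(MR²) = 2/3.
The rolling condition ω = v/R makes the rotational term ½I(v/R)² = ½kMv², so KE_total = ½(1+k)Mv² = (5/6)Mv².
Setting this equal to Mgh gives the vertical rise h = (1+k)v₀²/(2g) = 1.667×3.03²/(2×9.8) = 0.7807 m.
Along the incline, d = h/sinθ = 0.7807/sin23° ≈ 2.00 m.

d ≈ 2.00 m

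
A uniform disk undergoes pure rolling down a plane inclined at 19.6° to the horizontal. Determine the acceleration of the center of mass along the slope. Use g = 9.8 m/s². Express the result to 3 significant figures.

a ≈ 2.19 m/s²

Here I = (1/2)MR², so the shape factor k = I/(MR²) = 0.5.
Translational: Mg sinθ − f = Ma. Rotational about the CM: fR = Iα = kMRa, so f = kMa.
Eliminating f: Mg sinθ = (1+k)Ma, so a = g sinθ/(1+k) = 9.8 × sin19.6° / 1.5 ≈ 2.19 m/s².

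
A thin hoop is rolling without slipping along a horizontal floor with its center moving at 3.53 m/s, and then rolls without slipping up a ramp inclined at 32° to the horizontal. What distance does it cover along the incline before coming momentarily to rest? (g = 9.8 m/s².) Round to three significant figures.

d ≈ 2.40 m

The moment of inertia is MR², giving k ≡ I/(MR²) = 1.
Since it rolls without slipping, ω = v/R and KE = ½Mv² + ½Iω² = ½(1+k)Mv² = Mv².
Setting this equal to Mgh gives the vertical rise h = (1+k)v₀²/(2g) = 2×3.53²/(2×9.8) = 1.272 m.
The distance along the slope is d = h/sinθ = 1.272/sin32° ≈ 2.40 m.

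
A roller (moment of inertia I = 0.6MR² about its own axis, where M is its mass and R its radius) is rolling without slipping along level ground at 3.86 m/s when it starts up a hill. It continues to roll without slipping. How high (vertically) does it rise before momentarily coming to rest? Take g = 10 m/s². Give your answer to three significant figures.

h ≈ 1.19 m

With I = 0.6MR², the ratio k = I/(MR²) is 0.6.
Pure rolling means v = ωR; then KE = ½Mv² + ½I(v/R)² = ½(1+k)Mv² = (4/5)Mv².
All of this converts to potential energy at the highest point: (4/5)Mv₀² = Mgh.
Thus h = (1+k)v₀²/(2g) = 1.6 × 3.86² / (2 × 10) ≈ 1.19 m.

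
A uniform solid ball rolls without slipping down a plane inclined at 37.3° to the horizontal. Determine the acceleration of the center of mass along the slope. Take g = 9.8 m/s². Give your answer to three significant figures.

The moment of inertia is (2/5)MR², giving k ≡ I/(MR²) = 0.4.
Translational: Mg sinθ − f = Ma. Rotational about the CM: fR = Iα = kMRa, so f = kMa.
Eliminating f: Mg sinθ = (1+k)Ma, so a = g sinθ/(1+k) = 9.8 × sin37.3° / 1.4 ≈ 4.24 m/s².

a ≈ 4.24 m/s²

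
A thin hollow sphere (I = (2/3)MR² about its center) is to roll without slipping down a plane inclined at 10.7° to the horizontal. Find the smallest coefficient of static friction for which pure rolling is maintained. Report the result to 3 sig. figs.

Here I = (2/3)MR², so the shape factor k = I/(MR²) = 2/3.
Newton's second law down the slope: Mg sinθ − f = Ma. The torque equation fR = Iα (with α = a/R) gives f = kMa.
These give a = g sinθ/(1+k) and the required friction f = kMg sinθ/(1+k).
With N = Mg cosθ, the no-slip condition f ≤ μN gives μ_min = f/N = k tanθ/(1+k).
μ_min = (2/3) × tan10.7° / 1.667 ≈ 0.0756.

μ_min ≈ 0.0756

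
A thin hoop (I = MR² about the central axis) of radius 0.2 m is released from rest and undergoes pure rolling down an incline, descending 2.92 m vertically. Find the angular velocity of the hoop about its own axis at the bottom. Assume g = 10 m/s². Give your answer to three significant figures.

With I = MR², the ratio k = I/(MR²) is 1.
The rolling condition ω = v/R makes the rotational term ½I(v/R)² = ½kMv², so KE_total = ½(1+k)Mv² = Mv².
Energy conservation Mgh = ½(1+k)Mv² gives v = √(2gh/(1+k)) = √(2 × 10 × 2.92 / 2) = 5.404 m/s.
Then ω = v/R = 5.404 / 0.2 ≈ 27.0 rad/s.

ω ≈ 27.0 rad/s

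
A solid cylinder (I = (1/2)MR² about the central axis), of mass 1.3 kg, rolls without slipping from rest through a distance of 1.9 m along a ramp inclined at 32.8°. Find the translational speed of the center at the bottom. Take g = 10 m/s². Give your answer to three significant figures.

Here I = (1/2)MR², so the shape factor k = I/(MR²) = 0.5.
Since it rolls without slipping, ω = v/R and KE = ½Mv² + ½Iω² = ½(1+k)Mv² = (3/4)Mv².
The vertical drop is h = L sinθ = 1.9 × sin32.8° = 1.029 m.
Setting Mgh = (3/4)Mv² gives v = √(2gh/(1+k)) = √(2·10·1.029/1.5) ≈ 3.70 m/s.

v ≈ 3.70 m/s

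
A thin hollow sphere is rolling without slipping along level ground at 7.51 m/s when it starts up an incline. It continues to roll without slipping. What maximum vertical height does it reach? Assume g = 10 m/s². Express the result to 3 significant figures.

With I = (2/3)MR², the ratio k = I/(MR²) is 2/3.
Pure rolling means v = ωR; then KE = ½Mv² + ½I(v/R)² = ½(1+k)Mv² = (5/6)Mv².
At the top the kinetic energy is zero, so (5/6)Mv₀² = Mgh.
Thus h = (1+k)v₀²/(2g) = 1.667 × 7.51² / (2 × 10) ≈ 4.70 m.

h ≈ 4.70 m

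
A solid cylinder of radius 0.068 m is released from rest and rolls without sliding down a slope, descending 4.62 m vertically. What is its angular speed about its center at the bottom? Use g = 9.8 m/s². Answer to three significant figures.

ω ≈ 114 rad/s

Here I = (1/2)MR², so the shape factor k = I/(MR²) = 0.5.
Since it rolls without slipping, ω = v/R and KE = ½Mv² + ½Iω² = ½(1+k)Mv² = (3/4)Mv².
Energy conservation Mgh = ½(1+k)Mv² gives v = √(2gh/(1+k)) = √(2 × 9.8 × 4.62 / 1.5) = 7.77 m/s.
The angular speed follows from ω = v/R = 7.77/0.068 ≈ 114 rad/s.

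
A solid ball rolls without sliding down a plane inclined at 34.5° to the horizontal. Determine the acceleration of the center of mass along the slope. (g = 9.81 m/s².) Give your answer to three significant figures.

For this body I = (2/5)MR², i.e. k = I/(MR²) = 0.4.
Along the incline Mg sinθ − f = Ma, and torque about the center fR = Iα = kMR²(a/R) gives f = kMa.
Eliminating f: Mg sinθ = (1+k)Ma, so a = g sinθ/(1+k) = 9.81 × sin34.5° / 1.4 ≈ 3.97 m/s².

a ≈ 3.97 m/s²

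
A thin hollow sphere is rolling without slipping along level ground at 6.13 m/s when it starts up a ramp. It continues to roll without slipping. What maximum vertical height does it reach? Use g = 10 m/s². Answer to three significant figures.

h ≈ 3.13 m

With I = (2/3)MR², the ratio k = I/(MR²) is 2/3.
Pure rolling means v = ωR; then KE = ½Mv² + ½I(v/R)² = ½(1+k)Mv² = (5/6)Mv².
At the top the kinetic energy is zero, so (5/6)Mv₀² = Mgh.
Thus h = (1+k)v₀²/(2g) = 1.667 × 6.13² / (2 × 10) ≈ 3.13 m.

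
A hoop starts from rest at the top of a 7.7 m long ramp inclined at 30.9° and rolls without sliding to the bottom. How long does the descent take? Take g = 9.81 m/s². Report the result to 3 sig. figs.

t ≈ 2.47 s

For this body I = MR², i.e. k = I/(MR²) = 1.
Newton's second law down the slope: Mg sinθ − f = Ma. The torque equation fR = Iα (with α = a/R) gives f = kMa.
Hence a = g sinθ/(1+k) = 9.81×sin30.9°/2 = 2.519 m/s².
Starting from rest, L = ½at², so t = √(2L/a) = √(2×7.7/2.519) ≈ 2.47 s.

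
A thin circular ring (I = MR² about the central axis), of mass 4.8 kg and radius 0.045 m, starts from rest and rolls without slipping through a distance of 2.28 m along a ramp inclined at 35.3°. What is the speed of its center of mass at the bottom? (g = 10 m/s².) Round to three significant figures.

With I = MR², the ratio k = I/(MR²) is 1.
Pure rolling means v = ωR; then KE = ½Mv² + ½I(v/R)² = ½(1+k)Mv² = Mv².
The vertical drop is h = L sinθ = 2.28 × sin35.3° = 1.318 m.
Setting Mgh = Mv² gives v = √(2gh/(1+k)) = √(2·10·1.318/2) ≈ 3.63 m/s.

v ≈ 3.63 m/s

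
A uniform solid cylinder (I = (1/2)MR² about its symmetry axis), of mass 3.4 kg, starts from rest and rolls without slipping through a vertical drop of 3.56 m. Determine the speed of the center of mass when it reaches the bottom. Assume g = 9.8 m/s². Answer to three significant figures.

v ≈ 6.82 m/s

For this body I = (1/2)MR², i.e. k = I/(MR²) = 0.5.
The rolling condition ω = v/R makes the rotational term ½I(v/R)² = ½kMv², so KE_total = ½(1+k)Mv² = (3/4)Mv².
Energy conservation: Mgh = (3/4)Mv², so v = √(2gh/(1+k)) = √(2 × 9.8 × 3.56 / 1.5) ≈ 6.82 m/s.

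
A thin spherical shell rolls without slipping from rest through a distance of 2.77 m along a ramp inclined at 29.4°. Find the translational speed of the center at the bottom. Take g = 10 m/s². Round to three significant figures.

v ≈ 4.04 m/s

The moment of inertia is (2/3)MR², giving k ≡ I/(MR²) = 2/3.
Pure rolling means v = ωR; then KE = ½Mv² + ½I(v/R)² = ½(1+k)Mv² = (5/6)Mv².
The vertical drop is h = L sinθ = 2.77 × sin29.4° = 1.36 m.
Setting Mgh = (5/6)Mv² gives v = √(2gh/(1+k)) = √(2·10·1.36/1.667) ≈ 4.04 m/s.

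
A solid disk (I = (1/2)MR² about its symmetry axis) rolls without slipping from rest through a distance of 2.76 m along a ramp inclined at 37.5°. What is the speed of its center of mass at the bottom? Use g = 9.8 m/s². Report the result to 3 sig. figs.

With I = (1/2)MR², the ratio k = I/(MR²) is 0.5.
The rolling condition ω = v/R makes the rotational term ½I(v/R)² = ½kMv², so KE_total = ½(1+k)Mv² = (3/4)Mv².
The vertical drop is h = L sinθ = 2.76 × sin37.5° = 1.68 m.
Energy conservation: Mgh = (3/4)Mv², so v = √(2gh/(1+k)) = √(2 × 9.8 × 1.68 / 1.5) ≈ 4.69 m/s.

v ≈ 4.69 m/s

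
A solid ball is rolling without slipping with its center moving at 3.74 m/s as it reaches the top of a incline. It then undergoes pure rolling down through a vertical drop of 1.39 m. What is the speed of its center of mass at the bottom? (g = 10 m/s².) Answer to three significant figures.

v ≈ 5.82 m/s

For this body I = (2/5)MR², i.e. k = I/(MR²) = 0.4.
Rolling without slipping gives ω = v/R, so the total kinetic energy is ½Mv² + ½Iω² = ½(1+k)Mv² = (7/10)Mv².
Energy conservation: (7/10)Mv₀² + Mgh = (7/10)Mv², so v² = v₀² + 2gh/(1+k).
v = √(3.74² + 2×10×1.39/1.4) = √33.84 ≈ 5.82 m/s.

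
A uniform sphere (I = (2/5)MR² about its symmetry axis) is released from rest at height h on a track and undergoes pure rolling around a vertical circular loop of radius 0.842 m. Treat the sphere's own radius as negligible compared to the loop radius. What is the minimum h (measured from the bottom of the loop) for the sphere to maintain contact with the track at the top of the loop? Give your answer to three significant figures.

h_min ≈ 2.27 m

The moment of inertia is (2/5)MR², giving k ≡ I/(MR²) = 0.4.
At the top, contact is just lost when gravity alone supplies the centripetal force: Mg = Mv_top²/r, i.e. v_top² = gr.
With ω = v/R, the kinetic energy at speed v is ½(1+k)Mv² = (7/10)Mv².
Energy conservation from release (height h) to the top (height 2r): Mgh = Mg(2r) + (7/10)M·gr.
Thus h_min = 2r + (1+k)r/2 = r(2 + 1.4/2) = 0.842 × 2.7 ≈ 2.27 m.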